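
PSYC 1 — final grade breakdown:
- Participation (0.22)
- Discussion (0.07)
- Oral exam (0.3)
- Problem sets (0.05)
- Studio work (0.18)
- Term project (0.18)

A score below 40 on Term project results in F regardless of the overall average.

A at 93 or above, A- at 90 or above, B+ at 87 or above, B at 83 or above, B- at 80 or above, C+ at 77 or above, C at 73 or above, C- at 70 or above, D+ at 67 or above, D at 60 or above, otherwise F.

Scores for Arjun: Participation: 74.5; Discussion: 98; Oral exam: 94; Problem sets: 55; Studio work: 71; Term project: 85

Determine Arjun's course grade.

B-

Term project score 85 ≥ 40: minimum met.
Weighted total:
  Participation 74.5 × 0.22 = 16.39
  Discussion 98 × 0.07 = 6.86
  Oral exam 94 × 0.3 = 28.2
  Problem sets 55 × 0.05 = 2.75
  Studio work 71 × 0.18 = 12.78
  Term project 85 × 0.18 = 15.3
Sum = 82.28
82.28 is ≥ 80 and < 83 → B-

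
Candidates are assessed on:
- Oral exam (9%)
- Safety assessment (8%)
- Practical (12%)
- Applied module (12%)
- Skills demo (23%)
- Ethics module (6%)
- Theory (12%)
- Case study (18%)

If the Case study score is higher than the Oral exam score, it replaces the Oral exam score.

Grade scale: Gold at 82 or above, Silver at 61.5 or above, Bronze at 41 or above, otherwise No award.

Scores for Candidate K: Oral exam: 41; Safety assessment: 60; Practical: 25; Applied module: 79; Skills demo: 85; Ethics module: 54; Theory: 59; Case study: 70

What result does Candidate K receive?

Silver

Case study (70) > Oral exam (41), so Oral exam counts as 70.
Weighted total:
  Oral exam 70 × 0.09 = 6.3
  Safety assessment 60 × 0.08 = 4.8
  Practical 25 × 0.12 = 3
  Applied module 79 × 0.12 = 9.48
  Skills demo 85 × 0.23 = 19.55
  Ethics module 54 × 0.06 = 3.24
  Theory 59 × 0.12 = 7.08
  Case study 70 × 0.18 = 12.6
Sum = 66.05
66.05 is ≥ 61.5 and < 82 → Silver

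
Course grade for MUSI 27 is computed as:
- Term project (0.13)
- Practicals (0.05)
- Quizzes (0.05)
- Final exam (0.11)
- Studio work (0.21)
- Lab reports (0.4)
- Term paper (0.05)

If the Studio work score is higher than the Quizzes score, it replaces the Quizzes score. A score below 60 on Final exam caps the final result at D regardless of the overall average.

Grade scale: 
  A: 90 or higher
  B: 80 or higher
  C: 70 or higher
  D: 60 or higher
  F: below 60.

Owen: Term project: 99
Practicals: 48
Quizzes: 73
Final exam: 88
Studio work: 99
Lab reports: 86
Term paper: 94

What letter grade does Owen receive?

B

Studio work (99) > Quizzes (73), so Quizzes counts as 99.
Final exam score 88 ≥ 60: minimum met.
Weighted total:
  Term project 99 × 0.13 = 12.87
  Practicals 48 × 0.05 = 2.4
  Quizzes 99 × 0.05 = 4.95
  Final exam 88 × 0.11 = 9.68
  Studio work 99 × 0.21 = 20.79
  Lab reports 86 × 0.4 = 34.4
  Term paper 94 × 0.05 = 4.7
Sum = 89.79
89.79 is ≥ 80 and < 90 → B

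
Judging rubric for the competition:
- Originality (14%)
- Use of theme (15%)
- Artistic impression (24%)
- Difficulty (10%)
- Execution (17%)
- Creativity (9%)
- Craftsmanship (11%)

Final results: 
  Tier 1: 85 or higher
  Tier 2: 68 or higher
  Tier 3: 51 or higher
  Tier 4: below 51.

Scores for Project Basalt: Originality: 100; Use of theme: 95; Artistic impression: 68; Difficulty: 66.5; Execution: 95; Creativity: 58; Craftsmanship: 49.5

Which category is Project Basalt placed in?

Tier 2

Weighted total:
  Originality 100 × 0.14 = 14
  Use of theme 95 × 0.15 = 14.25
  Artistic impression 68 × 0.24 = 16.32
  Difficulty 66.5 × 0.1 = 6.65
  Execution 95 × 0.17 = 16.15
  Creativity 58 × 0.09 = 5.22
  Craftsmanship 49.5 × 0.11 = 5.445
Sum = 78.035
78.035 is ≥ 68 and < 85 → Tier 2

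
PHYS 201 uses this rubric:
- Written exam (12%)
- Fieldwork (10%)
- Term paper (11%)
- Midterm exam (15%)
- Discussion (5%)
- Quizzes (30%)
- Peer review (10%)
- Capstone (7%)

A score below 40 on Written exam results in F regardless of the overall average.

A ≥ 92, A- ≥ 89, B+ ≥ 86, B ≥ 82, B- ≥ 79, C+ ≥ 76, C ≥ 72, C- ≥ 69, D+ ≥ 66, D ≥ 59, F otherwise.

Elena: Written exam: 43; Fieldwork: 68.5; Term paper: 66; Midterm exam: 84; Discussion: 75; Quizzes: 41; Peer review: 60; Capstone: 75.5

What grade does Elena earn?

Written exam score 43 ≥ 40: minimum met.
Weighted total:
  Written exam 43 × 0.12 = 5.16
  Fieldwork 68.5 × 0.1 = 6.85
  Term paper 66 × 0.11 = 7.26
  Midterm exam 84 × 0.15 = 12.6
  Discussion 75 × 0.05 = 3.75
  Quizzes 41 × 0.3 = 12.3
  Peer review 60 × 0.1 = 6
  Capstone 75.5 × 0.07 = 5.285
Sum = 59.205
59.205 is ≥ 59 and < 66 → D

D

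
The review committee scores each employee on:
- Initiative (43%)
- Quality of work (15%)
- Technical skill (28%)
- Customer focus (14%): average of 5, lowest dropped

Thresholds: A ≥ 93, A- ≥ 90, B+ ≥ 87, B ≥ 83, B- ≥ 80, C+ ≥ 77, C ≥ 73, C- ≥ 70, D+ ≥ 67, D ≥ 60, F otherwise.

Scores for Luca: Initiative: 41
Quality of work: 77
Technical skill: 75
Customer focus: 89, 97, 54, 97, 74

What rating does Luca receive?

Customer focus: drop 54 → average of remaining 4 = 357/4 = 89.25
Weighted total:
  Initiative 41 × 0.43 = 17.63
  Quality of work 77 × 0.15 = 11.55
  Technical skill 75 × 0.28 = 21
  Customer focus 89.25 × 0.14 = 12.495
Sum = 62.675
62.675 is ≥ 60 and < 67 → D

D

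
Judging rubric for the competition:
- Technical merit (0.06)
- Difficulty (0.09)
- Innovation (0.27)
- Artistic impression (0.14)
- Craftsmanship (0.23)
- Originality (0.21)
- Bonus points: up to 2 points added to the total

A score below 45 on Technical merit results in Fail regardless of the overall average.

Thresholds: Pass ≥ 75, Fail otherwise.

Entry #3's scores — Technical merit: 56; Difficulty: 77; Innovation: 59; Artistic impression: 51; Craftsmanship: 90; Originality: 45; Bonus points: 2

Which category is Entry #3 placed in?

Fail

Technical merit score 56 ≥ 45: minimum met.
Weighted total:
  Technical merit 56 × 0.06 = 3.36
  Difficulty 77 × 0.09 = 6.93
  Innovation 59 × 0.27 = 15.93
  Artistic impression 51 × 0.14 = 7.14
  Craftsmanship 90 × 0.23 = 20.7
  Originality 45 × 0.21 = 9.45
Sum = 63.51
Bonus points: 63.51 + 2 = 65.51
65.51 < 75 → Fail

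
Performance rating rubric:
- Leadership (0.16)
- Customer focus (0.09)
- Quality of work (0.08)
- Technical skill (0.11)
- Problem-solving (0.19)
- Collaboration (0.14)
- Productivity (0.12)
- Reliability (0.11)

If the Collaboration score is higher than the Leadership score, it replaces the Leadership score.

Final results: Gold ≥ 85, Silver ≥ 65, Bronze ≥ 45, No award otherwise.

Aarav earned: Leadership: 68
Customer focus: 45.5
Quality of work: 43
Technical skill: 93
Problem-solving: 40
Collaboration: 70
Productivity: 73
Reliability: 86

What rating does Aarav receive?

Bronze

Collaboration (70) > Leadership (68), so Leadership counts as 70.
Weighted total:
  Leadership 70 × 0.16 = 11.2
  Customer focus 45.5 × 0.09 = 4.095
  Quality of work 43 × 0.08 = 3.44
  Technical skill 93 × 0.11 = 10.23
  Problem-solving 40 × 0.19 = 7.6
  Collaboration 70 × 0.14 = 9.8
  Productivity 73 × 0.12 = 8.76
  Reliability 86 × 0.11 = 9.46
Sum = 64.585
64.585 is ≥ 45 and < 65 → Bronze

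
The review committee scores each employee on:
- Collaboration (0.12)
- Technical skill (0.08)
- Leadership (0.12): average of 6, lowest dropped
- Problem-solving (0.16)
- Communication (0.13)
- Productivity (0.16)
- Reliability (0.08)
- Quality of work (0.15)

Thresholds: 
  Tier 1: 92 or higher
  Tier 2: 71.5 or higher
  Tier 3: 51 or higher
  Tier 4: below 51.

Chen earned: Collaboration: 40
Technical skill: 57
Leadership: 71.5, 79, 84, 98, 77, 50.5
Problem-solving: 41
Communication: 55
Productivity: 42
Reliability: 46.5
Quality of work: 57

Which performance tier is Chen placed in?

Leadership: drop 50.5 → average of remaining 5 = 409.5/5 = 81.9
Weighted total:
  Collaboration 40 × 0.12 = 4.8
  Technical skill 57 × 0.08 = 4.56
  Leadership 81.9 × 0.12 = 9.828
  Problem-solving 41 × 0.16 = 6.56
  Communication 55 × 0.13 = 7.15
  Productivity 42 × 0.16 = 6.72
  Reliability 46.5 × 0.08 = 3.72
  Quality of work 57 × 0.15 = 8.55
Sum = 51.888
51.888 is ≥ 51 and < 71.5 → Tier 3

Tier 3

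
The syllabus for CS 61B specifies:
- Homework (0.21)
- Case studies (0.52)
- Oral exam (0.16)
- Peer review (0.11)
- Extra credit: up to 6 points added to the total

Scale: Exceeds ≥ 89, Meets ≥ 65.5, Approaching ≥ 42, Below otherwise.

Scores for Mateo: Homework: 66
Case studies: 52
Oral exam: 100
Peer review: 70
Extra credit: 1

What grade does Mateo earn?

Weighted total:
  Homework 66 × 0.21 = 13.86
  Case studies 52 × 0.52 = 27.04
  Oral exam 100 × 0.16 = 16
  Peer review 70 × 0.11 = 7.7
Sum = 64.6
Extra credit: 64.6 + 1 = 65.6
65.6 is ≥ 65.5 and < 89 → Meets

Meets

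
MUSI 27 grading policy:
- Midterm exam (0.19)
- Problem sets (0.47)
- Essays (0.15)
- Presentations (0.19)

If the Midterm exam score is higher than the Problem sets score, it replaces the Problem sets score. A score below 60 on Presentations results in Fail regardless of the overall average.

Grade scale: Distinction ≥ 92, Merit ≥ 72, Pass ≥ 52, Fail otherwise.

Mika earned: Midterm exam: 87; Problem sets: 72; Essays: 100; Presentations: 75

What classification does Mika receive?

Merit

Midterm exam (87) > Problem sets (72), so Problem sets counts as 87.
Presentations score 75 ≥ 60: minimum met.
Weighted total:
  Midterm exam 87 × 0.19 = 16.53
  Problem sets 87 × 0.47 = 40.89
  Essays 100 × 0.15 = 15
  Presentations 75 × 0.19 = 14.25
Sum = 86.67
86.67 is ≥ 72 and < 92 → Merit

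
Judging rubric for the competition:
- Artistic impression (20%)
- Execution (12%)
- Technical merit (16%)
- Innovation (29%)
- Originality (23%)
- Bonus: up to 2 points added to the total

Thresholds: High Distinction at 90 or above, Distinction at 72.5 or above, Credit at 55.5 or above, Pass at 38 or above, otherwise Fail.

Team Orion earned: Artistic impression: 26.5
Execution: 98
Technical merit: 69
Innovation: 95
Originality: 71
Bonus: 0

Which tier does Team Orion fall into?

Credit

Weighted total:
  Artistic impression 26.5 × 0.2 = 5.3
  Execution 98 × 0.12 = 11.76
  Technical merit 69 × 0.16 = 11.04
  Innovation 95 × 0.29 = 27.55
  Originality 71 × 0.23 = 16.33
Sum = 71.98
Bonus: 71.98 + 0 = 71.98
71.98 is ≥ 55.5 and < 72.5 → Credit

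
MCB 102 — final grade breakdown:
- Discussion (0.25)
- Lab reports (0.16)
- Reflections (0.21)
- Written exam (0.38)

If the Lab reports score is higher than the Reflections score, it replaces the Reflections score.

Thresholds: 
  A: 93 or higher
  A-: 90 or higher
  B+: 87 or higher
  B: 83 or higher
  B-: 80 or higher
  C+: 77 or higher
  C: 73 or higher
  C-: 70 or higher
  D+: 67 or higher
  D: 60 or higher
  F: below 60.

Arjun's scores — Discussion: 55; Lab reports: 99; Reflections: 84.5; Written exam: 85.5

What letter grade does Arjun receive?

B-

Lab reports (99) > Reflections (84.5), so Reflections counts as 99.
Weighted total:
  Discussion 55 × 0.25 = 13.75
  Lab reports 99 × 0.16 = 15.84
  Reflections 99 × 0.21 = 20.79
  Written exam 85.5 × 0.38 = 32.49
Sum = 82.87
82.87 is ≥ 80 and < 83 → B-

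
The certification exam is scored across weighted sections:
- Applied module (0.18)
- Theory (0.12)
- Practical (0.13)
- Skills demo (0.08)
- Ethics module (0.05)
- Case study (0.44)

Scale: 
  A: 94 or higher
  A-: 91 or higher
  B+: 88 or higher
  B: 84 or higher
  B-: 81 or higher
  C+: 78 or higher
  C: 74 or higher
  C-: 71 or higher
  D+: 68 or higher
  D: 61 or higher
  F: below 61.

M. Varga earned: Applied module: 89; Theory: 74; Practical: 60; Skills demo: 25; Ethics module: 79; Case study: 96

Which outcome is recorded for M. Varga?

Weighted total:
  Applied module 89 × 0.18 = 16.02
  Theory 74 × 0.12 = 8.88
  Practical 60 × 0.13 = 7.8
  Skills demo 25 × 0.08 = 2
  Ethics module 79 × 0.05 = 3.95
  Case study 96 × 0.44 = 42.24
Sum = 80.89
80.89 is ≥ 78 and < 81 → C+

C+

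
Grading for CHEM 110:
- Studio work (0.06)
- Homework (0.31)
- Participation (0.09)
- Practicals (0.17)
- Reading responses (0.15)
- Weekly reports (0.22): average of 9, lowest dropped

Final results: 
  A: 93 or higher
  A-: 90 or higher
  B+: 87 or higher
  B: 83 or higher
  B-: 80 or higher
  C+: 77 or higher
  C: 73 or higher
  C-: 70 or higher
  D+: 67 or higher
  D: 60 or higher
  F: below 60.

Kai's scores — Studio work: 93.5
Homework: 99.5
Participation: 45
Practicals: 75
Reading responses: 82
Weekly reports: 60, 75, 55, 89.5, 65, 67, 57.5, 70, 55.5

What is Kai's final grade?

Weekly reports: drop 55 → average of remaining 8 = 539.5/8 = 67.4375
Weighted total:
  Studio work 93.5 × 0.06 = 5.61
  Homework 99.5 × 0.31 = 30.845
  Participation 45 × 0.09 = 4.05
  Practicals 75 × 0.17 = 12.75
  Reading responses 82 × 0.15 = 12.3
  Weekly reports 67.4375 × 0.22 = 14.83625
Sum = 80.39125
80.39125 is ≥ 80 and < 83 → B-

B-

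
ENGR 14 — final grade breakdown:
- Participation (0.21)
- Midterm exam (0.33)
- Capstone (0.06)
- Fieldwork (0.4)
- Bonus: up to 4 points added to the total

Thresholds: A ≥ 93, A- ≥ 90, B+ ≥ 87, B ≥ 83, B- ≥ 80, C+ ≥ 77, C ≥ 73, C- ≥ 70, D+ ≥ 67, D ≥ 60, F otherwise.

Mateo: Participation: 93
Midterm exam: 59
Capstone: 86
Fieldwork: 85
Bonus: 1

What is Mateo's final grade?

C+

Weighted total:
  Participation 93 × 0.21 = 19.53
  Midterm exam 59 × 0.33 = 19.47
  Capstone 86 × 0.06 = 5.16
  Fieldwork 85 × 0.4 = 34
Sum = 78.16
Bonus: 78.16 + 1 = 79.16
79.16 is ≥ 77 and < 80 → C+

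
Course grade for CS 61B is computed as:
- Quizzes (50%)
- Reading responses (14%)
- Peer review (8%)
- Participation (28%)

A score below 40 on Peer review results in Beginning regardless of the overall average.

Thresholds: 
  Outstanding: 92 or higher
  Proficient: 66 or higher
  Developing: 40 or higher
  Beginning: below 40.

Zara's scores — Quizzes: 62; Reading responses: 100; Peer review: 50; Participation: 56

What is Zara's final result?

Developing

Peer review score 50 ≥ 40: minimum met.
Weighted total:
  Quizzes 62 × 0.5 = 31
  Reading responses 100 × 0.14 = 14
  Peer review 50 × 0.08 = 4
  Participation 56 × 0.28 = 15.68
Sum = 64.68
64.68 is ≥ 40 and < 66 → Developing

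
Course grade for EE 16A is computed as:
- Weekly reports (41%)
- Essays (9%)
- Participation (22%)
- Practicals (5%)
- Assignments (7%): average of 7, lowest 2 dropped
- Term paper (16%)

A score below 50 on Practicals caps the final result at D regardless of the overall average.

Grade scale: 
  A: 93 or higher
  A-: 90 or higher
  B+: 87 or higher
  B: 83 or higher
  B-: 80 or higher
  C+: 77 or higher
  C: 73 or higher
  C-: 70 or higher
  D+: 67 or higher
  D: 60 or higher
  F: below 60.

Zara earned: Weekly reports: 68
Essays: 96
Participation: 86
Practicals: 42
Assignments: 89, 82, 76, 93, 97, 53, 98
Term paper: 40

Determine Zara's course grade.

Assignments: drop 53, 76 → average of remaining 5 = 459/5 = 91.8
Practicals score 42 < 50: minimum not met.
Weighted total:
  Weekly reports 68 × 0.41 = 27.88
  Essays 96 × 0.09 = 8.64
  Participation 86 × 0.22 = 18.92
  Practicals 42 × 0.05 = 2.1
  Assignments 91.8 × 0.07 = 6.426
  Term paper 40 × 0.16 = 6.4
Sum = 70.366
70.366 would be C-; cap at D applies → D.

D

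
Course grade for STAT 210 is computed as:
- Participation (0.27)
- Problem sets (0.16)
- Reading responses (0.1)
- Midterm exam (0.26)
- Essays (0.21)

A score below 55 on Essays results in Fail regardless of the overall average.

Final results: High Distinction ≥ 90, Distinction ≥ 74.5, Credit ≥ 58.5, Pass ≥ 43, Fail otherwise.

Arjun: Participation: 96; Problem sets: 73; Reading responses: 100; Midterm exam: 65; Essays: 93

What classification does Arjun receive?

Essays score 93 ≥ 55: minimum met.
Weighted total:
  Participation 96 × 0.27 = 25.92
  Problem sets 73 × 0.16 = 11.68
  Reading responses 100 × 0.1 = 10
  Midterm exam 65 × 0.26 = 16.9
  Essays 93 × 0.21 = 19.53
Sum = 84.03
84.03 is ≥ 74.5 and < 90 → Distinction

Distinction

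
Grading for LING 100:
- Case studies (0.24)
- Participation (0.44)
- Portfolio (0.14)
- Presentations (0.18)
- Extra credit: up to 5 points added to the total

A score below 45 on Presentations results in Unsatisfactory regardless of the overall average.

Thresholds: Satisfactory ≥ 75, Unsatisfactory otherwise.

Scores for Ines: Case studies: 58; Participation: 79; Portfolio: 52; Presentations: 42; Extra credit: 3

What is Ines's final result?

Unsatisfactory

Presentations score 42 < 45: minimum not met.
Weighted total:
  Case studies 58 × 0.24 = 13.92
  Participation 79 × 0.44 = 34.76
  Portfolio 52 × 0.14 = 7.28
  Presentations 42 × 0.18 = 7.56
Sum = 63.52
Extra credit: 63.52 + 3 = 66.52
Because the Presentations minimum was not met, the result is Unsatisfactory.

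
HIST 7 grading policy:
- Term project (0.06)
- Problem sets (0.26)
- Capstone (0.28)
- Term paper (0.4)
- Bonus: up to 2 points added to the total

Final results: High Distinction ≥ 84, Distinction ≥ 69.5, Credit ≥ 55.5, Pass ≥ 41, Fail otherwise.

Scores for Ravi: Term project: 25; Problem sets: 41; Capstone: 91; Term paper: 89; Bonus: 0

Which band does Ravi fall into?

Weighted total:
  Term project 25 × 0.06 = 1.5
  Problem sets 41 × 0.26 = 10.66
  Capstone 91 × 0.28 = 25.48
  Term paper 89 × 0.4 = 35.6
Sum = 73.24
Bonus: 73.24 + 0 = 73.24
73.24 is ≥ 69.5 and < 84 → Distinction

Distinction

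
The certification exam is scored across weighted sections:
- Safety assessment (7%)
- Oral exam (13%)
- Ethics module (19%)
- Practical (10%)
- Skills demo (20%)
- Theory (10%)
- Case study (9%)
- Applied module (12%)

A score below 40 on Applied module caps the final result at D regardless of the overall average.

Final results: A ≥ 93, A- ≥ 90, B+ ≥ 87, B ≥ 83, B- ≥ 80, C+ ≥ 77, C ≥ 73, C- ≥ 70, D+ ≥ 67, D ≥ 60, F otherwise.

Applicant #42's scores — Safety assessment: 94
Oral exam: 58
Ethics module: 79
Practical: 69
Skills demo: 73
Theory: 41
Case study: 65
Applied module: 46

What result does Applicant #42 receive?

Applied module score 46 ≥ 40: minimum met.
Weighted total:
  Safety assessment 94 × 0.07 = 6.58
  Oral exam 58 × 0.13 = 7.54
  Ethics module 79 × 0.19 = 15.01
  Practical 69 × 0.1 = 6.9
  Skills demo 73 × 0.2 = 14.6
  Theory 41 × 0.1 = 4.1
  Case study 65 × 0.09 = 5.85
  Applied module 46 × 0.12 = 5.52
Sum = 66.1
66.1 is ≥ 60 and < 67 → D

D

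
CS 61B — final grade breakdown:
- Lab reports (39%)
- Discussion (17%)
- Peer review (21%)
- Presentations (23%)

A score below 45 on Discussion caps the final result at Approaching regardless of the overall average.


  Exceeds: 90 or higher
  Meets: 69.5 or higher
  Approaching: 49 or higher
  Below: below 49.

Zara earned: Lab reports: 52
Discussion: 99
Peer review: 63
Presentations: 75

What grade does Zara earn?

Approaching

Discussion score 99 ≥ 45: minimum met.
Weighted total:
  Lab reports 52 × 0.39 = 20.28
  Discussion 99 × 0.17 = 16.83
  Peer review 63 × 0.21 = 13.23
  Presentations 75 × 0.23 = 17.25
Sum = 67.59
67.59 is ≥ 49 and < 69.5 → Approaching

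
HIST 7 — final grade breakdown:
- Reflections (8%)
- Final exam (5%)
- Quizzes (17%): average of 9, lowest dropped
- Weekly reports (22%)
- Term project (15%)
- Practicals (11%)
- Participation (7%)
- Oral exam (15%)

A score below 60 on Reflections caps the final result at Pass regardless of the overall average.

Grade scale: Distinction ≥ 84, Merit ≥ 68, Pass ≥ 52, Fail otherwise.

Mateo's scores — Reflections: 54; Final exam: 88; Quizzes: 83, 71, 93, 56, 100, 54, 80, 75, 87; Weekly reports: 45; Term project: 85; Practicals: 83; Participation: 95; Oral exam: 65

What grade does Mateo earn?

Quizzes: drop 54 → average of remaining 8 = 645/8 = 80.625
Reflections score 54 < 60: minimum not met.
Weighted total:
  Reflections 54 × 0.08 = 4.32
  Final exam 88 × 0.05 = 4.4
  Quizzes 80.625 × 0.17 = 13.70625
  Weekly reports 45 × 0.22 = 9.9
  Term project 85 × 0.15 = 12.75
  Practicals 83 × 0.11 = 9.13
  Participation 95 × 0.07 = 6.65
  Oral exam 65 × 0.15 = 9.75
Sum = 70.60625
70.60625 would be Merit; cap at Pass applies → Pass.

Pass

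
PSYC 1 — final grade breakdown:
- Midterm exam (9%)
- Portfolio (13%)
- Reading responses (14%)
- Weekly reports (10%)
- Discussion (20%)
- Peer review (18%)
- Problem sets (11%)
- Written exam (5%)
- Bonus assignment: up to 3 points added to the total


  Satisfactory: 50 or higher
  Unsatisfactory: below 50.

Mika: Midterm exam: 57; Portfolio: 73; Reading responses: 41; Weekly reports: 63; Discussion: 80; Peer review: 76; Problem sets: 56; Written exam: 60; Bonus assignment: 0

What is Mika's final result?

Weighted total:
  Midterm exam 57 × 0.09 = 5.13
  Portfolio 73 × 0.13 = 9.49
  Reading responses 41 × 0.14 = 5.74
  Weekly reports 63 × 0.1 = 6.3
  Discussion 80 × 0.2 = 16
  Peer review 76 × 0.18 = 13.68
  Problem sets 56 × 0.11 = 6.16
  Written exam 60 × 0.05 = 3
Sum = 65.5
Bonus assignment: 65.5 + 0 = 65.5
65.5 ≥ 50 → Satisfactory

Satisfactory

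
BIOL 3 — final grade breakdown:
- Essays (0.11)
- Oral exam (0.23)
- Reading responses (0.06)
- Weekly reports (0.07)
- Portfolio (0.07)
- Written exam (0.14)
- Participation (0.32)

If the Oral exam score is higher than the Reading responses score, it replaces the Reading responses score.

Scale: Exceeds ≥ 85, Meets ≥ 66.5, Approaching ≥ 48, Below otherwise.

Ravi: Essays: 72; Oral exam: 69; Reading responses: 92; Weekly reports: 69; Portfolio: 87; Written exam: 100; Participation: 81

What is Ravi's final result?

Meets

Oral exam (69) ≤ Reading responses (92), so Reading responses stays at 92.
Weighted total:
  Essays 72 × 0.11 = 7.92
  Oral exam 69 × 0.23 = 15.87
  Reading responses 92 × 0.06 = 5.52
  Weekly reports 69 × 0.07 = 4.83
  Portfolio 87 × 0.07 = 6.09
  Written exam 100 × 0.14 = 14
  Participation 81 × 0.32 = 25.92
Sum = 80.15
80.15 is ≥ 66.5 and < 85 → Meets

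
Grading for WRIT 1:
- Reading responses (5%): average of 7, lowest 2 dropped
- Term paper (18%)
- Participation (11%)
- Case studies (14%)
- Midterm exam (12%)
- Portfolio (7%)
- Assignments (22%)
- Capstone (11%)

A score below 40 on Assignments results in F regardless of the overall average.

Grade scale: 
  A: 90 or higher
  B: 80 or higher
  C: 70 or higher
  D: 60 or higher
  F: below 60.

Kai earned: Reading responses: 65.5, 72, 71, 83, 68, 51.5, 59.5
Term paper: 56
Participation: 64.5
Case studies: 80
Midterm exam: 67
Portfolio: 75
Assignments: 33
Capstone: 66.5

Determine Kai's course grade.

F

Reading responses: drop 51.5, 59.5 → average of remaining 5 = 359.5/5 = 71.9
Assignments score 33 < 40: minimum not met.
Weighted total:
  Reading responses 71.9 × 0.05 = 3.595
  Term paper 56 × 0.18 = 10.08
  Participation 64.5 × 0.11 = 7.095
  Case studies 80 × 0.14 = 11.2
  Midterm exam 67 × 0.12 = 8.04
  Portfolio 75 × 0.07 = 5.25
  Assignments 33 × 0.22 = 7.26
  Capstone 66.5 × 0.11 = 7.315
Sum = 59.835
Because the Assignments minimum was not met, the result is F.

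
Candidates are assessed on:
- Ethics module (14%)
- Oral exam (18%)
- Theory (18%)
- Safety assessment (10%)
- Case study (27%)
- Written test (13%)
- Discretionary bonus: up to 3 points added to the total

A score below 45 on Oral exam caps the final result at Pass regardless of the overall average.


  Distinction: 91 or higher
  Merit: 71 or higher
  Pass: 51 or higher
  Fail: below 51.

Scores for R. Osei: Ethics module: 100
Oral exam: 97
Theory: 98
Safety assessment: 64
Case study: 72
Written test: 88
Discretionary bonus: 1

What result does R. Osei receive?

Merit

Oral exam score 97 ≥ 45: minimum met.
Weighted total:
  Ethics module 100 × 0.14 = 14
  Oral exam 97 × 0.18 = 17.46
  Theory 98 × 0.18 = 17.64
  Safety assessment 64 × 0.1 = 6.4
  Case study 72 × 0.27 = 19.44
  Written test 88 × 0.13 = 11.44
Sum = 86.38
Discretionary bonus: 86.38 + 1 = 87.38
87.38 is ≥ 71 and < 91 → Merit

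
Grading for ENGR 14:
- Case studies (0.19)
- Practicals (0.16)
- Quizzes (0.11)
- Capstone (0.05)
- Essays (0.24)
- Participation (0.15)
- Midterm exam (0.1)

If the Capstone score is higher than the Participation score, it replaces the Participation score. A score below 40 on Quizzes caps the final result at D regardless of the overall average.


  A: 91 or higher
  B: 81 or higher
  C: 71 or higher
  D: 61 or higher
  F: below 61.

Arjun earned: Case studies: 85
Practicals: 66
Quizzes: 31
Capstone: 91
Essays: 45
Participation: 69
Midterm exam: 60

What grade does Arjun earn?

D

Capstone (91) > Participation (69), so Participation counts as 91.
Quizzes score 31 < 40: minimum not met.
Weighted total:
  Case studies 85 × 0.19 = 16.15
  Practicals 66 × 0.16 = 10.56
  Quizzes 31 × 0.11 = 3.41
  Capstone 91 × 0.05 = 4.55
  Essays 45 × 0.24 = 10.8
  Participation 91 × 0.15 = 13.65
  Midterm exam 60 × 0.1 = 6
Sum = 65.12
65.12 would be D; cap at D applies → D.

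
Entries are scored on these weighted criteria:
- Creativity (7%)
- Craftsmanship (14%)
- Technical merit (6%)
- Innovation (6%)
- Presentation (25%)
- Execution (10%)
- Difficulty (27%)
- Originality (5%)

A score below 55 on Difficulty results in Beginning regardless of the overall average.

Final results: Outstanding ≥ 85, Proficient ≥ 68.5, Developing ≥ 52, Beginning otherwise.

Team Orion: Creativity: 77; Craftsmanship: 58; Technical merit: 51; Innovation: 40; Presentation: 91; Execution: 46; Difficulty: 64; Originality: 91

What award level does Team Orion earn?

Developing

Difficulty score 64 ≥ 55: minimum met.
Weighted total:
  Creativity 77 × 0.07 = 5.39
  Craftsmanship 58 × 0.14 = 8.12
  Technical merit 51 × 0.06 = 3.06
  Innovation 40 × 0.06 = 2.4
  Presentation 91 × 0.25 = 22.75
  Execution 46 × 0.1 = 4.6
  Difficulty 64 × 0.27 = 17.28
  Originality 91 × 0.05 = 4.55
Sum = 68.15
68.15 is ≥ 52 and < 68.5 → Developing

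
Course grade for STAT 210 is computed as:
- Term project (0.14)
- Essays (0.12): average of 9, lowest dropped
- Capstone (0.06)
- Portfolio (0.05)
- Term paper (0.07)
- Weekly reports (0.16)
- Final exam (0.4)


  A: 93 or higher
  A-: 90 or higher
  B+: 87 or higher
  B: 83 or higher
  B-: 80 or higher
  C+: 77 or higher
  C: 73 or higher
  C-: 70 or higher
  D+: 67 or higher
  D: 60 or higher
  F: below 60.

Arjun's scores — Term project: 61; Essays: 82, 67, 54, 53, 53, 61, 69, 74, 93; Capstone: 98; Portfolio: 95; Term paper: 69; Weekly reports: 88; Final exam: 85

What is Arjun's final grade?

B-

Essays: drop 53 → average of remaining 8 = 553/8 = 69.125
Weighted total:
  Term project 61 × 0.14 = 8.54
  Essays 69.125 × 0.12 = 8.295
  Capstone 98 × 0.06 = 5.88
  Portfolio 95 × 0.05 = 4.75
  Term paper 69 × 0.07 = 4.83
  Weekly reports 88 × 0.16 = 14.08
  Final exam 85 × 0.4 = 34
Sum = 80.375
80.375 is ≥ 80 and < 83 → B-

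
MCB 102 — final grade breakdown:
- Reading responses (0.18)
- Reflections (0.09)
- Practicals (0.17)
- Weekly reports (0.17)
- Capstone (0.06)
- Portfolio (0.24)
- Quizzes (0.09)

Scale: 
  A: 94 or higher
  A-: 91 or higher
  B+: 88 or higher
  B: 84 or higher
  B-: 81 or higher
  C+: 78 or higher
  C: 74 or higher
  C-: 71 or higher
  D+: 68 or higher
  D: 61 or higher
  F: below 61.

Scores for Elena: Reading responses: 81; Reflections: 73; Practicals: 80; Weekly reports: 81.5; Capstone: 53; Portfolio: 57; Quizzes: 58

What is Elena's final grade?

Weighted total:
  Reading responses 81 × 0.18 = 14.58
  Reflections 73 × 0.09 = 6.57
  Practicals 80 × 0.17 = 13.6
  Weekly reports 81.5 × 0.17 = 13.855
  Capstone 53 × 0.06 = 3.18
  Portfolio 57 × 0.24 = 13.68
  Quizzes 58 × 0.09 = 5.22
Sum = 70.685
70.685 is ≥ 68 and < 71 → D+

D+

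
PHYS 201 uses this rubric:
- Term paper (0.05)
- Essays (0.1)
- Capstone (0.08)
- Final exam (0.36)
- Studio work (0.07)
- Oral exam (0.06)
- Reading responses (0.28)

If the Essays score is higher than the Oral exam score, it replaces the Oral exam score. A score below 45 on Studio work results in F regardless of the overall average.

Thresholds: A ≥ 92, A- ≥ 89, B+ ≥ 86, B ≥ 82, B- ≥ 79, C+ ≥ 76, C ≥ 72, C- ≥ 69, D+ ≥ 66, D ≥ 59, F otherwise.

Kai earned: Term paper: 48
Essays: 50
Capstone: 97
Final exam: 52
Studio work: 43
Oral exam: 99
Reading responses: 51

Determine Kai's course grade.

Essays (50) ≤ Oral exam (99), so Oral exam stays at 99.
Studio work score 43 < 45: minimum not met.
Weighted total:
  Term paper 48 × 0.05 = 2.4
  Essays 50 × 0.1 = 5
  Capstone 97 × 0.08 = 7.76
  Final exam 52 × 0.36 = 18.72
  Studio work 43 × 0.07 = 3.01
  Oral exam 99 × 0.06 = 5.94
  Reading responses 51 × 0.28 = 14.28
Sum = 57.11
Because the Studio work minimum was not met, the result is F.

F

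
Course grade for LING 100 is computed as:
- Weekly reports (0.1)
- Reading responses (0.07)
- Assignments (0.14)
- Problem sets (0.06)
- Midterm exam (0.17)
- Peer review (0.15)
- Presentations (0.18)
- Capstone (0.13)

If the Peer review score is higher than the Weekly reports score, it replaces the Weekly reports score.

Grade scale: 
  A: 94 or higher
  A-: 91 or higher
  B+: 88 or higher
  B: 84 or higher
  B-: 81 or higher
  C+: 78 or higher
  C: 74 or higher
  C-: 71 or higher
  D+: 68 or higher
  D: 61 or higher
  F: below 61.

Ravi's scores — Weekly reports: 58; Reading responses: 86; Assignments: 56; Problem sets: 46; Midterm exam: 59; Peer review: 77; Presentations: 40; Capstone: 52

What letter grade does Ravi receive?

Peer review (77) > Weekly reports (58), so Weekly reports counts as 77.
Weighted total:
  Weekly reports 77 × 0.1 = 7.7
  Reading responses 86 × 0.07 = 6.02
  Assignments 56 × 0.14 = 7.84
  Problem sets 46 × 0.06 = 2.76
  Midterm exam 59 × 0.17 = 10.03
  Peer review 77 × 0.15 = 11.55
  Presentations 40 × 0.18 = 7.2
  Capstone 52 × 0.13 = 6.76
Sum = 59.86
59.86 < 61 → F

F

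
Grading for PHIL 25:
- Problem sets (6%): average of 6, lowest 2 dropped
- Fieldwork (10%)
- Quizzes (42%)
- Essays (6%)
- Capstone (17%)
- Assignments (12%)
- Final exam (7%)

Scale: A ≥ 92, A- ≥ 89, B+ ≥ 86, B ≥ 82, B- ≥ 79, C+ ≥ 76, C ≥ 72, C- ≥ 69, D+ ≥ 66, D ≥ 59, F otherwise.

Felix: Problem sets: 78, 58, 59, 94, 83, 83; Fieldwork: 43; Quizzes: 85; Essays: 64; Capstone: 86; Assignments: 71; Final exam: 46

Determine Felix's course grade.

C

Problem sets: drop 58, 59 → average of remaining 4 = 338/4 = 84.5
Weighted total:
  Problem sets 84.5 × 0.06 = 5.07
  Fieldwork 43 × 0.1 = 4.3
  Quizzes 85 × 0.42 = 35.7
  Essays 64 × 0.06 = 3.84
  Capstone 86 × 0.17 = 14.62
  Assignments 71 × 0.12 = 8.52
  Final exam 46 × 0.07 = 3.22
Sum = 75.27
75.27 is ≥ 72 and < 76 → C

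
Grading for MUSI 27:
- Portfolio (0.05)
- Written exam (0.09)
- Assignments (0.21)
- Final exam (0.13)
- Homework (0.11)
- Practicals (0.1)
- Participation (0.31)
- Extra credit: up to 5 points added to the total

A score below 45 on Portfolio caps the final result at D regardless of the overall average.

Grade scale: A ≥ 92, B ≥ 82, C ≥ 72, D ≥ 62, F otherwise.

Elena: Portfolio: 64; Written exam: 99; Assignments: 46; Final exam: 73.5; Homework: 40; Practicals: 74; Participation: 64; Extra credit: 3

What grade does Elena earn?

D

Portfolio score 64 ≥ 45: minimum met.
Weighted total:
  Portfolio 64 × 0.05 = 3.2
  Written exam 99 × 0.09 = 8.91
  Assignments 46 × 0.21 = 9.66
  Final exam 73.5 × 0.13 = 9.555
  Homework 40 × 0.11 = 4.4
  Practicals 74 × 0.1 = 7.4
  Participation 64 × 0.31 = 19.84
Sum = 62.965
Extra credit: 62.965 + 3 = 65.965
65.965 is ≥ 62 and < 72 → D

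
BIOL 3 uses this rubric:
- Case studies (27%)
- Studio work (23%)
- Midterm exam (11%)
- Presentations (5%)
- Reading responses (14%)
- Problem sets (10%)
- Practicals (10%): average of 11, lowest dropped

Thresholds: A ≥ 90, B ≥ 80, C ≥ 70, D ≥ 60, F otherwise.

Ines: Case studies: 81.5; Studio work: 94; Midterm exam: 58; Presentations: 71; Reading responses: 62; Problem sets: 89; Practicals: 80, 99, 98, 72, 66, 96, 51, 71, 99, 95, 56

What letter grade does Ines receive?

Practicals: drop 51 → average of remaining 10 = 832/10 = 83.2
Weighted total:
  Case studies 81.5 × 0.27 = 22.005
  Studio work 94 × 0.23 = 21.62
  Midterm exam 58 × 0.11 = 6.38
  Presentations 71 × 0.05 = 3.55
  Reading responses 62 × 0.14 = 8.68
  Problem sets 89 × 0.1 = 8.9
  Practicals 83.2 × 0.1 = 8.32
Sum = 79.455
79.455 is ≥ 70 and < 80 → C

C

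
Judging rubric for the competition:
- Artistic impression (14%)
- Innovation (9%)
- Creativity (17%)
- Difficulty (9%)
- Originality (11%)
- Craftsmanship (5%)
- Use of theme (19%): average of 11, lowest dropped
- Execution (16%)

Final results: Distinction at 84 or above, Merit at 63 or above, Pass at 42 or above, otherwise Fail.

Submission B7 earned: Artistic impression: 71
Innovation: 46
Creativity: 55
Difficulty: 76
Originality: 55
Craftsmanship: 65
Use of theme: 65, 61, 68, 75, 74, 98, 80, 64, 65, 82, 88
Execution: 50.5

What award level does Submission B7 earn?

Use of theme: drop 61 → average of remaining 10 = 759/10 = 75.9
Weighted total:
  Artistic impression 71 × 0.14 = 9.94
  Innovation 46 × 0.09 = 4.14
  Creativity 55 × 0.17 = 9.35
  Difficulty 76 × 0.09 = 6.84
  Originality 55 × 0.11 = 6.05
  Craftsmanship 65 × 0.05 = 3.25
  Use of theme 75.9 × 0.19 = 14.421
  Execution 50.5 × 0.16 = 8.08
Sum = 62.071
62.071 is ≥ 42 and < 63 → Pass

Pass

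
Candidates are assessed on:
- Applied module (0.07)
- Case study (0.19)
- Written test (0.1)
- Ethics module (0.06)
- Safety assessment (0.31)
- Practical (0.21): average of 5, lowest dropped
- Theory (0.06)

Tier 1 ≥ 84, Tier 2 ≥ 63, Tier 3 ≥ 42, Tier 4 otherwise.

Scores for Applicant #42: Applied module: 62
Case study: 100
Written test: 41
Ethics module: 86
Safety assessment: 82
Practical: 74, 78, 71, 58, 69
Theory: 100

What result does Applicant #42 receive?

Tier 2

Practical: drop 58 → average of remaining 4 = 292/4 = 73
Weighted total:
  Applied module 62 × 0.07 = 4.34
  Case study 100 × 0.19 = 19
  Written test 41 × 0.1 = 4.1
  Ethics module 86 × 0.06 = 5.16
  Safety assessment 82 × 0.31 = 25.42
  Practical 73 × 0.21 = 15.33
  Theory 100 × 0.06 = 6
Sum = 79.35
79.35 is ≥ 63 and < 84 → Tier 2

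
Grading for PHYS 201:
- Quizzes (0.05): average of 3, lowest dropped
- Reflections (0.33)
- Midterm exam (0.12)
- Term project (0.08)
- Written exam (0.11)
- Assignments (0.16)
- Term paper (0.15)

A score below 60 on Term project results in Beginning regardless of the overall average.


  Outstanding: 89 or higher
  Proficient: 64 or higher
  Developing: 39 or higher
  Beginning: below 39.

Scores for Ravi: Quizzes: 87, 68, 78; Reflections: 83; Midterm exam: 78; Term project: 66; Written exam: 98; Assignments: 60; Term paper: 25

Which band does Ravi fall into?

Proficient

Quizzes: drop 68 → average of remaining 2 = 165/2 = 82.5
Term project score 66 ≥ 60: minimum met.
Weighted total:
  Quizzes 82.5 × 0.05 = 4.125
  Reflections 83 × 0.33 = 27.39
  Midterm exam 78 × 0.12 = 9.36
  Term project 66 × 0.08 = 5.28
  Written exam 98 × 0.11 = 10.78
  Assignments 60 × 0.16 = 9.6
  Term paper 25 × 0.15 = 3.75
Sum = 70.285
70.285 is ≥ 64 and < 89 → Proficient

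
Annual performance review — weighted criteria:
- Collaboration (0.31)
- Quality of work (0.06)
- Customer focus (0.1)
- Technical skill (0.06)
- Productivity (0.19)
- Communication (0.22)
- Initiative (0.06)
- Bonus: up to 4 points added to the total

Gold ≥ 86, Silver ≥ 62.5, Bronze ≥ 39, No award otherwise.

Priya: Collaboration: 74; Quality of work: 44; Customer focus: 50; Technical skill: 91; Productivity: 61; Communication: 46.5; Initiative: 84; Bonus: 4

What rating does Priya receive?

Silver

Weighted total:
  Collaboration 74 × 0.31 = 22.94
  Quality of work 44 × 0.06 = 2.64
  Customer focus 50 × 0.1 = 5
  Technical skill 91 × 0.06 = 5.46
  Productivity 61 × 0.19 = 11.59
  Communication 46.5 × 0.22 = 10.23
  Initiative 84 × 0.06 = 5.04
Sum = 62.9
Bonus: 62.9 + 4 = 66.9
66.9 is ≥ 62.5 and < 86 → Silver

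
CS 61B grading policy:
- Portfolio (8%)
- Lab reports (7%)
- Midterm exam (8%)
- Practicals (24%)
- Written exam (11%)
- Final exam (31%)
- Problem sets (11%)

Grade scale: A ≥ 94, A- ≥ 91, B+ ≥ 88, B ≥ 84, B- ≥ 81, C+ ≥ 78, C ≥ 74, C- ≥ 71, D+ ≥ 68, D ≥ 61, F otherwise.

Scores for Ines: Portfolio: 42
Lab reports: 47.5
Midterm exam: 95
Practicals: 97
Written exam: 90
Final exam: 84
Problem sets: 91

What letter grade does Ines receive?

Weighted total:
  Portfolio 42 × 0.08 = 3.36
  Lab reports 47.5 × 0.07 = 3.325
  Midterm exam 95 × 0.08 = 7.6
  Practicals 97 × 0.24 = 23.28
  Written exam 90 × 0.11 = 9.9
  Final exam 84 × 0.31 = 26.04
  Problem sets 91 × 0.11 = 10.01
Sum = 83.515
83.515 is ≥ 81 and < 84 → B-

B-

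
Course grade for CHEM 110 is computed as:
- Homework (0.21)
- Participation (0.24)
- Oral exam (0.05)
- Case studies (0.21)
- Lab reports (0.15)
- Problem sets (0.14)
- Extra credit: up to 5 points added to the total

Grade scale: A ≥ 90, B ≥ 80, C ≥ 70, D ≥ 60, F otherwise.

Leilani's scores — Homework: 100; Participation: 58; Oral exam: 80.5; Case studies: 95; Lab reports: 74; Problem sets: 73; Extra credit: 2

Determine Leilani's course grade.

B

Weighted total:
  Homework 100 × 0.21 = 21
  Participation 58 × 0.24 = 13.92
  Oral exam 80.5 × 0.05 = 4.025
  Case studies 95 × 0.21 = 19.95
  Lab reports 74 × 0.15 = 11.1
  Problem sets 73 × 0.14 = 10.22
Sum = 80.215
Extra credit: 80.215 + 2 = 82.215
82.215 is ≥ 80 and < 90 → B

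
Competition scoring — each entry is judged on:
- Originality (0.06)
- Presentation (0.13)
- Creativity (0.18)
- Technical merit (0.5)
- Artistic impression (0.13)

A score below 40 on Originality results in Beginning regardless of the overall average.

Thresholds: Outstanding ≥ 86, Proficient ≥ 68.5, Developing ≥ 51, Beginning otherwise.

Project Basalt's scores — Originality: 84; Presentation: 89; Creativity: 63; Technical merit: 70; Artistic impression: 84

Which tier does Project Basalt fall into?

Proficient

Originality score 84 ≥ 40: minimum met.
Weighted total:
  Originality 84 × 0.06 = 5.04
  Presentation 89 × 0.13 = 11.57
  Creativity 63 × 0.18 = 11.34
  Technical merit 70 × 0.5 = 35
  Artistic impression 84 × 0.13 = 10.92
Sum = 73.87
73.87 is ≥ 68.5 and < 86 → Proficient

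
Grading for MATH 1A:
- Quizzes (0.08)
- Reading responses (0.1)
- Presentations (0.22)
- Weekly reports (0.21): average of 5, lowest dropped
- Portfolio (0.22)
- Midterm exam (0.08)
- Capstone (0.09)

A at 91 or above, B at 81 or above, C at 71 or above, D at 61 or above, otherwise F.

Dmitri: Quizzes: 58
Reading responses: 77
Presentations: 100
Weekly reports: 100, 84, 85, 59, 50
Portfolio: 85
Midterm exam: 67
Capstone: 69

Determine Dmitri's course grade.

Weekly reports: drop 50 → average of remaining 4 = 328/4 = 82
Weighted total:
  Quizzes 58 × 0.08 = 4.64
  Reading responses 77 × 0.1 = 7.7
  Presentations 100 × 0.22 = 22
  Weekly reports 82 × 0.21 = 17.22
  Portfolio 85 × 0.22 = 18.7
  Midterm exam 67 × 0.08 = 5.36
  Capstone 69 × 0.09 = 6.21
Sum = 81.83
81.83 is ≥ 81 and < 91 → B

B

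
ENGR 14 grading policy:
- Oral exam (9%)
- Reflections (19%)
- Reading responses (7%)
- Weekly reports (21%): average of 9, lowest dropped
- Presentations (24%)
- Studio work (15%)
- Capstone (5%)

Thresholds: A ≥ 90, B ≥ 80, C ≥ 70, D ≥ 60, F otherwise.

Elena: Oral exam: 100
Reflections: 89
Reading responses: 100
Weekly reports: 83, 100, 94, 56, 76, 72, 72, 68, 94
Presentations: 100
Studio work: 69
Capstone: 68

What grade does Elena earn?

B

Weekly reports: drop 56 → average of remaining 8 = 659/8 = 82.375
Weighted total:
  Oral exam 100 × 0.09 = 9
  Reflections 89 × 0.19 = 16.91
  Reading responses 100 × 0.07 = 7
  Weekly reports 82.375 × 0.21 = 17.29875
  Presentations 100 × 0.24 = 24
  Studio work 69 × 0.15 = 10.35
  Capstone 68 × 0.05 = 3.4
Sum = 87.95875
87.95875 is ≥ 80 and < 90 → B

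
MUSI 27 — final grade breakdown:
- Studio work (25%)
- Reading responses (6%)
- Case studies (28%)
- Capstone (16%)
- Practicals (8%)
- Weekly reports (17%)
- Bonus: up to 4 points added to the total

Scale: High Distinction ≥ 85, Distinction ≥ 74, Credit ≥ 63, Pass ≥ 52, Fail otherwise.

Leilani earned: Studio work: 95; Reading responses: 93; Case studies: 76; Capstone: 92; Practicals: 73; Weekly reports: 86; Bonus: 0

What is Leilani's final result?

High Distinction

Weighted total:
  Studio work 95 × 0.25 = 23.75
  Reading responses 93 × 0.06 = 5.58
  Case studies 76 × 0.28 = 21.28
  Capstone 92 × 0.16 = 14.72
  Practicals 73 × 0.08 = 5.84
  Weekly reports 86 × 0.17 = 14.62
Sum = 85.79
Bonus: 85.79 + 0 = 85.79
85.79 ≥ 85 → High Distinction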